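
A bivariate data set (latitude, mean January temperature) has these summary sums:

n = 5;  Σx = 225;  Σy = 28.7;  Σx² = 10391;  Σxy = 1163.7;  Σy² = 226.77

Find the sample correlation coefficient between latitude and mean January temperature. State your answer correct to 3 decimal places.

-0.995

Sxx = Σx² − (Σx)²/n = 10391 − 10125 = 266
Sxy = Σxy − (Σx)(Σy)/n = 1163.7 − 1291.5 = -127.8
Syy = Σy² − (Σy)²/n = 226.77 − 164.738 = 62.032
r = Sxy/√(Sxx·Syy) = -127.8/√(16500.512) = -127.8/128.454319 = -0.994906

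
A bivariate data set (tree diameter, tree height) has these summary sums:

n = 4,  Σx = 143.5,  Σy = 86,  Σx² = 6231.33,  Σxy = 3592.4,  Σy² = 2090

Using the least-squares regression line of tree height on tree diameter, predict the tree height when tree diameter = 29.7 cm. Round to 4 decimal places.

Sxx = Σx² − (Σx)²/n = 6231.33 − 5148.0625 = 1083.2675
Sxy = Σxy − (Σx)(Σy)/n = 3592.4 − 3085.25 = 507.15
b = Sxy/Sxx = 507.15/1083.2675 = 0.468167
a = ȳ − b·x̄ = 21.5 − 0.468167·35.875 = 4.704512
ŷ(29.7) = a + b·29.7 = 4.704512 + 0.468167·29.7 = 18.609069

18.6091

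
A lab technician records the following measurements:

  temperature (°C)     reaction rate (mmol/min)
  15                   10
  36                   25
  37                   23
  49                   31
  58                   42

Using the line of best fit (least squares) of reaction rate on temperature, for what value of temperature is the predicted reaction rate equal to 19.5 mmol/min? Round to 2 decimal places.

n = 5, Σx = 195, Σy = 131, Σxy = 5856, Σx² = 8655
Sxx = Σx² − (Σx)²/n = 8655 − 7605 = 1050
Sxy = Σxy − (Σx)(Σy)/n = 5856 − 5109 = 747
b = Sxy/Sxx = 747/1050 = 0.711429
a = ȳ − b·x̄ = 26.2 − 0.711429·39 = -1.545714
Set a + b·x = 19.5: x = (19.5 − (-1.545714)) / 0.711429 = 29.582329

29.58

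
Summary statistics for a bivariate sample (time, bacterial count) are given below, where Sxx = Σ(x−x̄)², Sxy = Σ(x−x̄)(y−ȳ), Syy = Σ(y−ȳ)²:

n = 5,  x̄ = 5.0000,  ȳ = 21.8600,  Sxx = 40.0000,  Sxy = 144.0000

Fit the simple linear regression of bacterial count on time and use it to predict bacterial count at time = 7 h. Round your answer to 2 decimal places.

29.06

b = Sxy/Sxx = 144/40 = 3.6
a = ȳ − b·x̄ = 21.86 − 3.6·5 = 3.86
ŷ(7) = a + b·7 = 3.86 + 3.6·7 = 29.06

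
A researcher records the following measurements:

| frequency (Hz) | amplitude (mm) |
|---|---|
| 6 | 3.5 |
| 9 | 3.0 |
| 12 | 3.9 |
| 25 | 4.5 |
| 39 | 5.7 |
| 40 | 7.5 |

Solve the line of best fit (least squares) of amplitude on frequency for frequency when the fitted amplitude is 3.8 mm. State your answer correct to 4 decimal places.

13.1065

n = 6, Σx = 131, Σy = 28.1, Σxy = 729.6, Σx² = 4007
Sxx = Σx² − (Σx)²/n = 4007 − 2860.166667 = 1146.833333
Sxy = Σxy − (Σx)(Σy)/n = 729.6 − 613.516667 = 116.083333
b = Sxy/Sxx = 116.083333/1146.833333 = 0.101221
a = ȳ − b·x̄ = 4.683333 − 0.101221·21.833333 = 2.473347
Set a + b·x = 3.8: x = (3.8 − 2.473347) / 0.101221 = 13.106533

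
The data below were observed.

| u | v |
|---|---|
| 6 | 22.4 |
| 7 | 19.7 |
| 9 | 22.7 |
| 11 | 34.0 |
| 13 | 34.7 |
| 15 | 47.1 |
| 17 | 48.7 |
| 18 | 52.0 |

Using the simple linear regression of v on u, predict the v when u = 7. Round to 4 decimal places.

n = 8, Σx = 96, Σy = 281.3, Σxy = 3772.1, Σx² = 1294
Sxx = Σx² − (Σx)²/n = 1294 − 1152 = 142
Sxy = Σxy − (Σx)(Σy)/n = 3772.1 − 3375.6 = 396.5
b = Sxy/Sxx = 396.5/142 = 2.792254
a = ȳ − b·x̄ = 35.1625 − 2.792254·12 = 1.655458
ŷ(7) = a + b·7 = 1.655458 + 2.792254·7 = 21.201232

21.2012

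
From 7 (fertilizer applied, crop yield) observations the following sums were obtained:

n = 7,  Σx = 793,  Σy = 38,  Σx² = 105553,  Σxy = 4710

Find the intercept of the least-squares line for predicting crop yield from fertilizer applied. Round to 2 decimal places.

2.51

Sxx = Σx² − (Σx)²/n = 105553 − 89835.571429 = 15717.428571
Sxy = Σxy − (Σx)(Σy)/n = 4710 − 4304.857143 = 405.142857
b = Sxy/Sxx = 405.142857/15717.428571 = 0.025777
a = ȳ − b·x̄ = 5.428571 − 0.025777·113.285714 = 2.508444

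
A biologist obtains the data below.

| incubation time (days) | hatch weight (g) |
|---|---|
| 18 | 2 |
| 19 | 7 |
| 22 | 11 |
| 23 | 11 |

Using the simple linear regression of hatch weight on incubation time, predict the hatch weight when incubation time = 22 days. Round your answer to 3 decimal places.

n = 4, Σx = 82, Σy = 31, Σxy = 664, Σx² = 1698
Sxx = Σx² − (Σx)²/n = 1698 − 1681 = 17
Sxy = Σxy − (Σx)(Σy)/n = 664 − 635.5 = 28.5
b = Sxy/Sxx = 28.5/17 = 1.676471
a = ȳ − b·x̄ = 7.75 − 1.676471·20.5 = -26.617647
ŷ(22) = a + b·22 = -26.617647 + 1.676471·22 = 10.264706

10.265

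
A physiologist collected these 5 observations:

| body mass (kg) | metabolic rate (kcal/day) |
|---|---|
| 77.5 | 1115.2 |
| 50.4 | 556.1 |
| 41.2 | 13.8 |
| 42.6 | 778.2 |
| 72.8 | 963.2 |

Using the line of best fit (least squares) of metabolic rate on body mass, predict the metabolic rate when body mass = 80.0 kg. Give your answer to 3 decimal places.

1145.730

n = 5, Σx = 284.5, Σy = 3426.5, Σxy = 218296.28, Σx² = 17358.45
Sxx = Σx² − (Σx)²/n = 17358.45 − 16188.05 = 1170.4
Sxy = Σxy − (Σx)(Σy)/n = 218296.28 − 194967.85 = 23328.43
b = Sxy/Sxx = 23328.43/1170.4 = 19.932015
a = ȳ − b·x̄ = 685.3 − 19.932015·56.9 = -448.831636
ŷ(80.0) = a + b·80.0 = -448.831636 + 19.932015·80 = 1145.729539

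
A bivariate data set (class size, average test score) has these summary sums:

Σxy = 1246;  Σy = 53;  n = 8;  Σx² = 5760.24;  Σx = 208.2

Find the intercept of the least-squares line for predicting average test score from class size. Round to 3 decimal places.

16.775

Sxx = Σx² − (Σx)²/n = 5760.24 − 5418.405 = 341.835
Sxy = Σxy − (Σx)(Σy)/n = 1246 − 1379.325 = -133.325
b = Sxy/Sxx = -133.325/341.835 = -0.390027
a = ȳ − b·x̄ = 6.625 − (-0.390027)·26.025 = 16.775462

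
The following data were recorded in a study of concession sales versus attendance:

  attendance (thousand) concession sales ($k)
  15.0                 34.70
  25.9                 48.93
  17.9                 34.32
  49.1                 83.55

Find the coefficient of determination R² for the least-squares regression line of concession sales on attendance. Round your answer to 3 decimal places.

n = 4, Σx = 107.9, Σy = 201.5, Σxy = 6504.42, Σx² = 3627.03, Σy² = 11756.6998
Sxx = Σx² − (Σx)²/n = 3627.03 − 2910.6025 = 716.4275
Sxy = Σxy − (Σx)(Σy)/n = 6504.42 − 5435.4625 = 1068.9575
Syy = Σy² − (Σy)²/n = 11756.6998 − 10150.5625 = 1606.1373
R² = Sxy²/(Sxx·Syy) = (1068.9575)²/(716.4275·1606.1373) = 0.993038

0.993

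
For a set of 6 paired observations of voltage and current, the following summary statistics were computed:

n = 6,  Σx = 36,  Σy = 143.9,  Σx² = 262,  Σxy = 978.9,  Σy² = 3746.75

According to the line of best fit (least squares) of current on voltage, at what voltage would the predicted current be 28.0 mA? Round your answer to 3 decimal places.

7.600

Sxx = Σx² − (Σx)²/n = 262 − 216 = 46
Sxy = Σxy − (Σx)(Σy)/n = 978.9 − 863.4 = 115.5
b = Sxy/Sxx = 115.5/46 = 2.510870
a = ȳ − b·x̄ = 23.983333 − 2.510870·6 = 8.918116
Set a + b·x = 28.0: x = (28.0 − 8.918116) / 2.510870 = 7.599711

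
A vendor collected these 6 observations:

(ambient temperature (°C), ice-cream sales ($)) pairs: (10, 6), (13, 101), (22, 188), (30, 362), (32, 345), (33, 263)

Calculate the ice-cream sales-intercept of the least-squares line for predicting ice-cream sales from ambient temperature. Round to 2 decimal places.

n = 6, Σx = 140, Σy = 1265, Σxy = 36088, Σx² = 3766
Sxx = Σx² − (Σx)²/n = 3766 − 3266.666667 = 499.333333
Sxy = Σxy − (Σx)(Σy)/n = 36088 − 29516.666667 = 6571.333333
b = Sxy/Sxx = 6571.333333/499.333333 = 13.160214
a = ȳ − b·x̄ = 210.833333 − 13.160214·23.333333 = -96.238318

-96.24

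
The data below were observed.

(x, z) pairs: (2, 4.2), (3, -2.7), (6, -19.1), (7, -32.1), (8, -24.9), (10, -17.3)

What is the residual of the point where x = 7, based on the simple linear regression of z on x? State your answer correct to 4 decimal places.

n = 6, Σx = 36, Σy = -91.9, Σxy = -711.2, Σx² = 262
Sxx = Σx² − (Σx)²/n = 262 − 216 = 46
Sxy = Σxy − (Σx)(Σy)/n = -711.2 − (-551.4) = -159.8
b = Sxy/Sxx = -159.8/46 = -3.473913
a = ȳ − b·x̄ = -15.316667 − (-3.473913)·6 = 5.526812
ŷ(7) = 5.526812 + (-3.473913)·7 = -18.790580
residual = y − ŷ = -32.1 − (-18.790580) = -13.309420

-13.3094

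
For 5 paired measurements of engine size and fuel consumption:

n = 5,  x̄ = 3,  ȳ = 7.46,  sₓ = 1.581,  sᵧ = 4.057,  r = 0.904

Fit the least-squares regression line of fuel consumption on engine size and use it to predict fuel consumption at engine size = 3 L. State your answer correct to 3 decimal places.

b = r · sᵧ/sₓ = 0.904 · 4.057/1.581 = 2.319752
a = ȳ − b·x̄ = 7.46 − 2.319752·3 = 0.500744
ŷ(3) = a + b·3 = 0.500744 + 2.319752·3 = 7.46

7.460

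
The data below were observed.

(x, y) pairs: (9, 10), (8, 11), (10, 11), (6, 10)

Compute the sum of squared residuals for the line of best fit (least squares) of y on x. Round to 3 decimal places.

0.743

n = 4, Σx = 33, Σy = 42, Σxy = 348, Σx² = 281, Σy² = 442
Sxx = Σx² − (Σx)²/n = 281 − 272.25 = 8.75
Sxy = Σxy − (Σx)(Σy)/n = 348 − 346.5 = 1.5
Syy = Σy² − (Σy)²/n = 442 − 441 = 1
b = Sxy/Sxx = 1.5/8.75 = 0.171429
SSE = Syy − b·Sxy = 1 − 0.171429·1.5 = 0.742857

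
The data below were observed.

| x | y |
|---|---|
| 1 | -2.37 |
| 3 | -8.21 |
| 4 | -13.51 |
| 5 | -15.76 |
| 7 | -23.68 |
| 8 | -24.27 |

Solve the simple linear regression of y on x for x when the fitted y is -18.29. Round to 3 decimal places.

5.774

n = 6, Σx = 28, Σy = -87.8, Σxy = -519.76, Σx² = 164
Sxx = Σx² − (Σx)²/n = 164 − 130.666667 = 33.333333
Sxy = Σxy − (Σx)(Σy)/n = -519.76 − (-409.733333) = -110.026667
b = Sxy/Sxx = -110.026667/33.333333 = -3.3008
a = ȳ − b·x̄ = -14.633333 − (-3.3008)·4.666667 = 0.7704
Set a + b·x = -18.29: x = (-18.29 − 0.7704) / (-3.3008) = 5.774479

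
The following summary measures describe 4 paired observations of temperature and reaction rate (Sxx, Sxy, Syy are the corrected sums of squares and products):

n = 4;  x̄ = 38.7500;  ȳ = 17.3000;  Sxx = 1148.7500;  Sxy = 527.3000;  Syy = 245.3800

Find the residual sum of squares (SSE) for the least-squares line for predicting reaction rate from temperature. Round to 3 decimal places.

3.338

b = Sxy/Sxx = 527.3/1148.75 = 0.459021
SSE = Syy − b·Sxy = 245.38 − 0.459021·527.3 = 3.338398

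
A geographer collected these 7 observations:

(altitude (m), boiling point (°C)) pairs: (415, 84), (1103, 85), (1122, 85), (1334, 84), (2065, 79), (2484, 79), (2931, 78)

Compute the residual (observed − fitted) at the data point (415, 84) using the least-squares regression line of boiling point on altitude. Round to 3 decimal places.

-1.940

n = 7, Σx = 11454, Σy = 574, Σxy = 924030, Σx² = 23452516
Sxx = Σx² − (Σx)²/n = 23452516 − 18742016.571429 = 4710499.428571
Sxy = Σxy − (Σx)(Σy)/n = 924030 − 939228 = -15198
b = Sxy/Sxx = -15198/4710499.428571 = -0.003226
a = ȳ − b·x̄ = 82 − (-0.003226)·1636.285714 = 87.279328
ŷ(415) = 87.279328 + (-0.003226)·415 = 85.940368
residual = y − ŷ = 84 − 85.940368 = -1.940368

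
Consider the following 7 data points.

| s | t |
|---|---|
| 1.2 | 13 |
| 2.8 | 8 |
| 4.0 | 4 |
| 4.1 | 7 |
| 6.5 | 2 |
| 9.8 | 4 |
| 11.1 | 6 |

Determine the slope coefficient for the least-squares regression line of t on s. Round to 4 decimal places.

-0.5798

n = 7, Σx = 39.5, Σy = 44, Σxy = 201.5, Σx² = 303.59
Sxx = Σx² − (Σx)²/n = 303.59 − 222.892857 = 80.697143
Sxy = Σxy − (Σx)(Σy)/n = 201.5 − 248.285714 = -46.785714
b = Sxy/Sxx = -46.785714/80.697143 = -0.579769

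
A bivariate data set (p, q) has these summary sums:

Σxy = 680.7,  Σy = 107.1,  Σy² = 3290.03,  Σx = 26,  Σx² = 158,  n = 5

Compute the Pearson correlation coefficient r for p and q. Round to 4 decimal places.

0.8214

Sxx = Σx² − (Σx)²/n = 158 − 135.2 = 22.8
Sxy = Σxy − (Σx)(Σy)/n = 680.7 − 556.92 = 123.78
Syy = Σy² − (Σy)²/n = 3290.03 − 2294.082 = 995.948
r = Sxy/√(Sxx·Syy) = 123.78/√(22707.6144) = 123.78/150.690459 = 0.821419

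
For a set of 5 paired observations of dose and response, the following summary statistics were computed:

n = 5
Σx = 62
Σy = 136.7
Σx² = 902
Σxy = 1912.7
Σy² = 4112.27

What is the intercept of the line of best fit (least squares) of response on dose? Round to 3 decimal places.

7.081

Sxx = Σx² − (Σx)²/n = 902 − 768.8 = 133.2
Sxy = Σxy − (Σx)(Σy)/n = 1912.7 − 1695.08 = 217.62
b = Sxy/Sxx = 217.62/133.2 = 1.633784
a = ȳ − b·x̄ = 27.34 − 1.633784·12.4 = 7.081081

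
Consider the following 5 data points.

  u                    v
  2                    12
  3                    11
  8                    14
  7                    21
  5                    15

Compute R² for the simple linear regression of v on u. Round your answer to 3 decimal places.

0.425

n = 5, Σx = 25, Σy = 73, Σxy = 391, Σx² = 151, Σy² = 1127
Sxx = Σx² − (Σx)²/n = 151 − 125 = 26
Sxy = Σxy − (Σx)(Σy)/n = 391 − 365 = 26
Syy = Σy² − (Σy)²/n = 1127 − 1065.8 = 61.2
R² = Sxy²/(Sxx·Syy) = (26)²/(26·61.2) = 0.424837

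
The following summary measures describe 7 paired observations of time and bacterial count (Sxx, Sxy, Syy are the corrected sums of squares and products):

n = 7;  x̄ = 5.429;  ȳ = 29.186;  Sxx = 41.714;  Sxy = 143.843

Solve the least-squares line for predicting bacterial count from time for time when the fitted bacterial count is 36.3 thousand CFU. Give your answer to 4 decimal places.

7.4920

b = Sxy/Sxx = 143.843/41.714 = 3.448315
a = ȳ − b·x̄ = 29.186 − 3.448315·5.429 = 10.465099
Set a + b·x = 36.3: x = (36.3 − 10.465099) / 3.448315 = 7.492037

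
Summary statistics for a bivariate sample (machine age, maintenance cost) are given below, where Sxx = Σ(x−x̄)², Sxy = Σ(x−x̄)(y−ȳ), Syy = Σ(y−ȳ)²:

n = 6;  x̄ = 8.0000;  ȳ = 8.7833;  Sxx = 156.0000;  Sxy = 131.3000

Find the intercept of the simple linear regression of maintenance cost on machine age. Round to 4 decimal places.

2.0500

b = Sxy/Sxx = 131.3/156 = 0.841667
a = ȳ − b·x̄ = 8.7833 − 0.841667·8 = 2.049967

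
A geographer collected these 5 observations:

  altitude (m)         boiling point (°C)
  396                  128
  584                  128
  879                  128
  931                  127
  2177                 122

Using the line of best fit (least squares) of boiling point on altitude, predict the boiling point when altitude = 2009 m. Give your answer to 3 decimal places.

n = 5, Σx = 4967, Σy = 633, Σxy = 621783, Σx² = 6876603
Sxx = Σx² − (Σx)²/n = 6876603 − 4934217.8 = 1942385.2
Sxy = Σxy − (Σx)(Σy)/n = 621783 − 628822.2 = -7039.2
b = Sxy/Sxx = -7039.2/1942385.2 = -0.003624
a = ȳ − b·x̄ = 126.6 − (-0.003624)·993.4 = 130.200080
ŷ(2009) = a + b·2009 = 130.200080 + (-0.003624)·2009 = 122.919468

122.919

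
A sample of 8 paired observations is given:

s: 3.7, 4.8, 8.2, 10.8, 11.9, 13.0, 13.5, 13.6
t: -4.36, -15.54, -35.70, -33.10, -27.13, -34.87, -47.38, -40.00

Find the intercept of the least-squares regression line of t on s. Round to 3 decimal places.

n = 8, Σx = 79.5, Σy = -238.08, Σxy = -2700.731, Σx² = 898.43
Sxx = Σx² − (Σx)²/n = 898.43 − 790.03125 = 108.39875
Sxy = Σxy − (Σx)(Σy)/n = -2700.731 − (-2365.92) = -334.811
b = Sxy/Sxx = -334.811/108.39875 = -3.088698
a = ȳ − b·x̄ = -29.76 − (-3.088698)·9.9375 = 0.933936

0.934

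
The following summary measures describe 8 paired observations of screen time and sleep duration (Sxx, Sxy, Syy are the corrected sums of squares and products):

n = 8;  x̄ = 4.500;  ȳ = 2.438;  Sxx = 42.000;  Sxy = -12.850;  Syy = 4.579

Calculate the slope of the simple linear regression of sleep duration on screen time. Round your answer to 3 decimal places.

b = Sxy/Sxx = -12.85/42 = -0.305952

-0.306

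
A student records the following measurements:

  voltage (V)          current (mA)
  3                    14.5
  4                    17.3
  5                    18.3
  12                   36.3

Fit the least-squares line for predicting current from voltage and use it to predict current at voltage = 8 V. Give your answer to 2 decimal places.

n = 4, Σx = 24, Σy = 86.4, Σxy = 639.8, Σx² = 194
Sxx = Σx² − (Σx)²/n = 194 − 144 = 50
Sxy = Σxy − (Σx)(Σy)/n = 639.8 − 518.4 = 121.4
b = Sxy/Sxx = 121.4/50 = 2.428
a = ȳ − b·x̄ = 21.6 − 2.428·6 = 7.032
ŷ(8) = a + b·8 = 7.032 + 2.428·8 = 26.456

26.46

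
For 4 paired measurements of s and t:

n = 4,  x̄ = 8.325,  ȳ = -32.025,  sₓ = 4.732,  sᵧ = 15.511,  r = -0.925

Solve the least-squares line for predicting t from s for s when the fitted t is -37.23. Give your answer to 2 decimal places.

b = r · sᵧ/sₓ = -0.925 · 15.511/4.732 = -3.032053
a = ȳ − b·x̄ = -32.025 − (-3.032053)·8.325 = -6.783158
Set a + b·x = -37.23: x = (-37.23 − (-6.783158)) / (-3.032053) = 10.041659

10.04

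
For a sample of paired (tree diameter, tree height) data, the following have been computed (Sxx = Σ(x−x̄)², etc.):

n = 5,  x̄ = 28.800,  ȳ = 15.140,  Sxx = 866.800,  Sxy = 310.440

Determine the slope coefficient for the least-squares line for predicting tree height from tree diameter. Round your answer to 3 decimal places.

0.358

b = Sxy/Sxx = 310.44/866.8 = 0.358145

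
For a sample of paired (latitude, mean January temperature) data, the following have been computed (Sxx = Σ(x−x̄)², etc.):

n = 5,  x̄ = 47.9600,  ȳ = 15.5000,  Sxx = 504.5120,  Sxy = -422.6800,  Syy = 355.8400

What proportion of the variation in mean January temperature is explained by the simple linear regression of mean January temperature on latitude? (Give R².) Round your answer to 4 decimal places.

0.9952

R² = Sxy²/(Sxx·Syy) = (-422.68)²/(504.512·355.84) = 0.995170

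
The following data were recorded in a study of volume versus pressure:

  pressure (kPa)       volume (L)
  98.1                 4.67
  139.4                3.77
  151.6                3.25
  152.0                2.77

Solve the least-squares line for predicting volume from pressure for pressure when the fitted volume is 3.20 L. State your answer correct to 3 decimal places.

n = 4, Σx = 541.1, Σy = 14.46, Σxy = 1897.405, Σx² = 75142.53
Sxx = Σx² − (Σx)²/n = 75142.53 − 73197.3025 = 1945.2275
Sxy = Σxy − (Σx)(Σy)/n = 1897.405 − 1956.0765 = -58.6715
b = Sxy/Sxx = -58.6715/1945.2275 = -0.030162
a = ȳ − b·x̄ = 3.615 − (-0.030162)·135.275 = 7.695133
Set a + b·x = 3.20: x = (3.20 − 7.695133) / (-0.030162) = 149.034141

149.034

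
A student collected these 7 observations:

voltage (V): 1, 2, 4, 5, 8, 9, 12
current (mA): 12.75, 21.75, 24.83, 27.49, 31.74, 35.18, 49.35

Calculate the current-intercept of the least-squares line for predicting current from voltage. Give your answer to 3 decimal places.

n = 7, Σx = 41, Σy = 203.09, Σxy = 1455.76, Σx² = 335
Sxx = Σx² − (Σx)²/n = 335 − 240.142857 = 94.857143
Sxy = Σxy − (Σx)(Σy)/n = 1455.76 − 1189.527143 = 266.232857
b = Sxy/Sxx = 266.232857/94.857143 = 2.806672
a = ȳ − b·x̄ = 29.012857 − 2.806672·5.857143 = 12.573780

12.574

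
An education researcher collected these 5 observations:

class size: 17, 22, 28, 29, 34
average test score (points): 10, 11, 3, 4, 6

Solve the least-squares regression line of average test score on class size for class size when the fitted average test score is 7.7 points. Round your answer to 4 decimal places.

23.6971

n = 5, Σx = 130, Σy = 34, Σxy = 816, Σx² = 3554
Sxx = Σx² − (Σx)²/n = 3554 − 3380 = 174
Sxy = Σxy − (Σx)(Σy)/n = 816 − 884 = -68
b = Sxy/Sxx = -68/174 = -0.390805
a = ȳ − b·x̄ = 6.8 − (-0.390805)·26 = 16.960920
Set a + b·x = 7.7: x = (7.7 − 16.960920) / (-0.390805) = 23.697059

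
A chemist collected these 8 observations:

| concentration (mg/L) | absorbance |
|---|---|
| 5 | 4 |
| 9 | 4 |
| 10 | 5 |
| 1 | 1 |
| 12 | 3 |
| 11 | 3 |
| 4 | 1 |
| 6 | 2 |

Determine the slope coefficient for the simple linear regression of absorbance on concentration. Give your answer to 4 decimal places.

n = 8, Σx = 58, Σy = 23, Σxy = 192, Σx² = 524
Sxx = Σx² − (Σx)²/n = 524 − 420.5 = 103.5
Sxy = Σxy − (Σx)(Σy)/n = 192 − 166.75 = 25.25
b = Sxy/Sxx = 25.25/103.5 = 0.243961

0.2440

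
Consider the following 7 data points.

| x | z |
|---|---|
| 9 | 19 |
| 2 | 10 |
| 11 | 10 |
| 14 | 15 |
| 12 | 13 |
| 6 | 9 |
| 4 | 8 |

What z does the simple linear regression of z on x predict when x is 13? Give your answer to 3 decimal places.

n = 7, Σx = 58, Σy = 84, Σxy = 753, Σx² = 598
Sxx = Σx² − (Σx)²/n = 598 − 480.571429 = 117.428571
Sxy = Σxy − (Σx)(Σy)/n = 753 − 696 = 57
b = Sxy/Sxx = 57/117.428571 = 0.485401
a = ȳ − b·x̄ = 12 − 0.485401·8.285714 = 7.978102
ŷ(13) = a + b·13 = 7.978102 + 0.485401·13 = 14.288321

14.288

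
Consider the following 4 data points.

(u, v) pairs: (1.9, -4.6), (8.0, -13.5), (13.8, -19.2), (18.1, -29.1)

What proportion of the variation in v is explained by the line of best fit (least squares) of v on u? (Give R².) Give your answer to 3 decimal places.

n = 4, Σx = 41.8, Σy = -66.4, Σxy = -908.41, Σx² = 585.66, Σy² = 1418.86
Sxx = Σx² − (Σx)²/n = 585.66 − 436.81 = 148.85
Sxy = Σxy − (Σx)(Σy)/n = -908.41 − (-693.88) = -214.53
Syy = Σy² − (Σy)²/n = 1418.86 − 1102.24 = 316.62
R² = Sxy²/(Sxx·Syy) = (-214.53)²/(148.85·316.62) = 0.976537

0.977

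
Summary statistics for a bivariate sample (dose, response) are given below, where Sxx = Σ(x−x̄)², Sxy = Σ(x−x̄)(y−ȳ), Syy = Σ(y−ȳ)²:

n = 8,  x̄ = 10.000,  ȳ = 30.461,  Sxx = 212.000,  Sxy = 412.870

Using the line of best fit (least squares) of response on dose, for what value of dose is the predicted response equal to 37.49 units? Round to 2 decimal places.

b = Sxy/Sxx = 412.87/212 = 1.9475
a = ȳ − b·x̄ = 30.461 − 1.9475·10 = 10.986
Set a + b·x = 37.49: x = (37.49 − 10.986) / 1.9475 = 13.609243

13.61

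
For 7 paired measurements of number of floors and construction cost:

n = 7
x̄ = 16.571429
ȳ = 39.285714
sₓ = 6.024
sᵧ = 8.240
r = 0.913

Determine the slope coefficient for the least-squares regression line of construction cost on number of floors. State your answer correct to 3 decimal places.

1.249

b = r · sᵧ/sₓ = 0.913 · 8.24/6.024 = 1.248858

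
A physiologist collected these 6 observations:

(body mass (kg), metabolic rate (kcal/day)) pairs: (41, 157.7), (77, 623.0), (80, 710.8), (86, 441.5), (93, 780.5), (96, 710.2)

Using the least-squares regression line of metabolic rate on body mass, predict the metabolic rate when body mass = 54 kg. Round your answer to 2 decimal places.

318.46

n = 6, Σx = 473, Σy = 3423.7, Σxy = 290035.4, Σx² = 39271
Sxx = Σx² − (Σx)²/n = 39271 − 37288.166667 = 1982.833333
Sxy = Σxy − (Σx)(Σy)/n = 290035.4 − 269901.683333 = 20133.716667
b = Sxy/Sxx = 20133.716667/1982.833333 = 10.154014
a = ȳ − b·x̄ = 570.616667 − 10.154014·78.833333 = -229.858073
ŷ(54) = a + b·54 = -229.858073 + 10.154014·54 = 318.458662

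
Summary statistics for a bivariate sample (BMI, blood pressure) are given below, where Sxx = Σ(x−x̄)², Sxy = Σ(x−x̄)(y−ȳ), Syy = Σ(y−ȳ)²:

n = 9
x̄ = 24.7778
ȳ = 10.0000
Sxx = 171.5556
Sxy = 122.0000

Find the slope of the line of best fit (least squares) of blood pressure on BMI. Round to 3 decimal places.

0.711

b = Sxy/Sxx = 122/171.5556 = 0.711140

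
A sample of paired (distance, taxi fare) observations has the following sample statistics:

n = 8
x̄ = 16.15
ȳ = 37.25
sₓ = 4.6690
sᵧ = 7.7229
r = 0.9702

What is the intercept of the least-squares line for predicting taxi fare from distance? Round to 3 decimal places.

11.333

b = r · sᵧ/sₓ = 0.9702 · 7.7229/4.669 = 1.604789
a = ȳ − b·x̄ = 37.25 − 1.604789·16.15 = 11.332665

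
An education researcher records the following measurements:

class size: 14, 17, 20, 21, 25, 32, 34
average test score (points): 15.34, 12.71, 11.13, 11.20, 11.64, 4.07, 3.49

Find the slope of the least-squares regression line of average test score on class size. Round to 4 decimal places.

-0.5715

n = 7, Σx = 163, Σy = 69.58, Σxy = 1428.53, Σx² = 4131
Sxx = Σx² − (Σx)²/n = 4131 − 3795.571429 = 335.428571
Sxy = Σxy − (Σx)(Σy)/n = 1428.53 − 1620.22 = -191.69
b = Sxy/Sxx = -191.69/335.428571 = -0.571478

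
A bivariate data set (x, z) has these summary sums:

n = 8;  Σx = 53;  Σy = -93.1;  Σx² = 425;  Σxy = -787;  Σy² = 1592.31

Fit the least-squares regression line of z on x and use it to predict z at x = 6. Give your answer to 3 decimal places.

Sxx = Σx² − (Σx)²/n = 425 − 351.125 = 73.875
Sxy = Σxy − (Σx)(Σy)/n = -787 − (-616.7875) = -170.2125
b = Sxy/Sxx = -170.2125/73.875 = -2.304061
a = ȳ − b·x̄ = -11.6375 − (-2.304061)·6.625 = 3.626904
ŷ(6) = a + b·6 = 3.626904 + (-2.304061)·6 = -10.197462

-10.197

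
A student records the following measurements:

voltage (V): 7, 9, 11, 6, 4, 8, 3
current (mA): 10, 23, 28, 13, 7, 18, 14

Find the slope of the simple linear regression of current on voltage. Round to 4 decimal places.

n = 7, Σx = 48, Σy = 113, Σxy = 877, Σx² = 376
Sxx = Σx² − (Σx)²/n = 376 − 329.142857 = 46.857143
Sxy = Σxy − (Σx)(Σy)/n = 877 − 774.857143 = 102.142857
b = Sxy/Sxx = 102.142857/46.857143 = 2.179878

2.1799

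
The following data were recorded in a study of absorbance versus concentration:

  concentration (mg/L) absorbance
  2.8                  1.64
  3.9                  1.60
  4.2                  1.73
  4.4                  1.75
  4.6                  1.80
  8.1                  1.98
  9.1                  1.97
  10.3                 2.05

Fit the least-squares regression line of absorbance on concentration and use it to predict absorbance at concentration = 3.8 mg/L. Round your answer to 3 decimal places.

n = 8, Σx = 47.4, Σy = 14.52, Σxy = 89.158, Σx² = 335.72
Sxx = Σx² − (Σx)²/n = 335.72 − 280.845 = 54.875
Sxy = Σxy − (Σx)(Σy)/n = 89.158 − 86.031 = 3.127
b = Sxy/Sxx = 3.127/54.875 = 0.056984
a = ȳ − b·x̄ = 1.815 − 0.056984·5.925 = 1.477369
ŷ(3.8) = a + b·3.8 = 1.477369 + 0.056984·3.8 = 1.693909

1.694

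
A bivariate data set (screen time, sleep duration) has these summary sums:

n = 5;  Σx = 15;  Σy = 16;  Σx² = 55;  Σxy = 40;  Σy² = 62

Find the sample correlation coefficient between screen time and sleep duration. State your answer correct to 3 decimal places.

Sxx = Σx² − (Σx)²/n = 55 − 45 = 10
Sxy = Σxy − (Σx)(Σy)/n = 40 − 48 = -8
Syy = Σy² − (Σy)²/n = 62 − 51.2 = 10.8
r = Sxy/√(Sxx·Syy) = -8/√(108) = -8/10.392305 = -0.769800

-0.770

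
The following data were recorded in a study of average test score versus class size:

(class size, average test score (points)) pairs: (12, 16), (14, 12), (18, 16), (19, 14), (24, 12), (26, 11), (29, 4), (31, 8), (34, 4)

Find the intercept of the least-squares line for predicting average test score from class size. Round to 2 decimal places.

n = 9, Σx = 207, Σy = 97, Σxy = 1988, Σx² = 5235
Sxx = Σx² − (Σx)²/n = 5235 − 4761 = 474
Sxy = Σxy − (Σx)(Σy)/n = 1988 − 2231 = -243
b = Sxy/Sxx = -243/474 = -0.512658
a = ȳ − b·x̄ = 10.777778 − (-0.512658)·23 = 22.568917

22.57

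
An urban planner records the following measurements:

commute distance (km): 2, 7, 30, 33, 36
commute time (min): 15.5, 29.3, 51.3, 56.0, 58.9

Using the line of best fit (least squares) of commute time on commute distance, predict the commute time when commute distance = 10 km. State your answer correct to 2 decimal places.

28.51

n = 5, Σx = 108, Σy = 211, Σxy = 5743.5, Σx² = 3338
Sxx = Σx² − (Σx)²/n = 3338 − 2332.8 = 1005.2
Sxy = Σxy − (Σx)(Σy)/n = 5743.5 − 4557.6 = 1185.9
b = Sxy/Sxx = 1185.9/1005.2 = 1.179765
a = ȳ − b·x̄ = 42.2 − 1.179765·21.6 = 16.717071
ŷ(10) = a + b·10 = 16.717071 + 1.179765·10 = 28.514723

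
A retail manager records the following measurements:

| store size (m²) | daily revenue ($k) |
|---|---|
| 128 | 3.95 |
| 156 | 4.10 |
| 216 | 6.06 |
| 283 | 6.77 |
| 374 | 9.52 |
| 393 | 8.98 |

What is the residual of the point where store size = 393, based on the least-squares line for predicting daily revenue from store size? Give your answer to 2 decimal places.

n = 6, Σx = 1550, Σy = 39.38, Σxy = 11459.69, Σx² = 461790
Sxx = Σx² − (Σx)²/n = 461790 − 400416.666667 = 61373.333333
Sxy = Σxy − (Σx)(Σy)/n = 11459.69 − 10173.166667 = 1286.523333
b = Sxy/Sxx = 1286.523333/61373.333333 = 0.020962
a = ȳ − b·x̄ = 6.563333 − 0.020962·258.333333 = 1.148085
ŷ(393) = 1.148085 + 0.020962·393 = 9.386250
residual = y − ŷ = 8.98 − 9.386250 = -0.406250

-0.41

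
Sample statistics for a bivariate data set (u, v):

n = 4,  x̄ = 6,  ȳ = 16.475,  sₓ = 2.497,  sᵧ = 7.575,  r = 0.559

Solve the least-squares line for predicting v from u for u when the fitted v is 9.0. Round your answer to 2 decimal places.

b = r · sᵧ/sₓ = 0.559 · 7.575/2.497 = 1.695805
a = ȳ − b·x̄ = 16.475 − 1.695805·6 = 6.300170
Set a + b·x = 9.0: x = (9.0 − 6.300170) / 1.695805 = 1.592064

1.59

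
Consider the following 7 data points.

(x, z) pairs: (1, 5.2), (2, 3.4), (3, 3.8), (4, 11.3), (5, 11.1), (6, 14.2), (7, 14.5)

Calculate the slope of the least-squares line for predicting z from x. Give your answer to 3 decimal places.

n = 7, Σx = 28, Σy = 63.5, Σxy = 310.8, Σx² = 140
Sxx = Σx² − (Σx)²/n = 140 − 112 = 28
Sxy = Σxy − (Σx)(Σy)/n = 310.8 − 254 = 56.8
b = Sxy/Sxx = 56.8/28 = 2.028571

2.029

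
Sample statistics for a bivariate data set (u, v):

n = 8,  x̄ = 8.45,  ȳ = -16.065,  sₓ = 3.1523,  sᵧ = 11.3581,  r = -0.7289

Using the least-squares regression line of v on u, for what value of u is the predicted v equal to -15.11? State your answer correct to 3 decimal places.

b = r · sᵧ/sₓ = -0.7289 · 11.3581/3.1523 = -2.626311
a = ȳ − b·x̄ = -16.065 − (-2.626311)·8.45 = 6.127325
Set a + b·x = -15.11: x = (-15.11 − 6.127325) / (-2.626311) = 8.086372

8.086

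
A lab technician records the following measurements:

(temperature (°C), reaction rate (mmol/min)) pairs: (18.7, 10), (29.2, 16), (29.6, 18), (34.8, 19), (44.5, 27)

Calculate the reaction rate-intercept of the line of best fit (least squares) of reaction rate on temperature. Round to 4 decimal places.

n = 5, Σx = 156.8, Σy = 90, Σxy = 3049.7, Σx² = 5269.78
Sxx = Σx² − (Σx)²/n = 5269.78 − 4917.248 = 352.532
Sxy = Σxy − (Σx)(Σy)/n = 3049.7 − 2822.4 = 227.3
b = Sxy/Sxx = 227.3/352.532 = 0.644764
a = ȳ − b·x̄ = 18 − 0.644764·31.36 = -2.219804

-2.2198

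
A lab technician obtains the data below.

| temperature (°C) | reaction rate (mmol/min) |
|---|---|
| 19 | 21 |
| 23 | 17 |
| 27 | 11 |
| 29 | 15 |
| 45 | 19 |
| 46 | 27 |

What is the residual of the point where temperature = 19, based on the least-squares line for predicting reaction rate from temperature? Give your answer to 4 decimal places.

5.6396

n = 6, Σx = 189, Σy = 110, Σxy = 3619, Σx² = 6601
Sxx = Σx² − (Σx)²/n = 6601 − 5953.5 = 647.5
Sxy = Σxy − (Σx)(Σy)/n = 3619 − 3465 = 154
b = Sxy/Sxx = 154/647.5 = 0.237838
a = ȳ − b·x̄ = 18.333333 − 0.237838·31.5 = 10.841441
ŷ(19) = 10.841441 + 0.237838·19 = 15.360360
residual = y − ŷ = 21 − 15.360360 = 5.639640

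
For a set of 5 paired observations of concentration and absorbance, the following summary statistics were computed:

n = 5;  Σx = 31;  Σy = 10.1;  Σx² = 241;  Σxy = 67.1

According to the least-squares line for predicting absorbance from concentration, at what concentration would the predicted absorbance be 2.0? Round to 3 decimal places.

Sxx = Σx² − (Σx)²/n = 241 − 192.2 = 48.8
Sxy = Σxy − (Σx)(Σy)/n = 67.1 − 62.62 = 4.48
b = Sxy/Sxx = 4.48/48.8 = 0.091803
a = ȳ − b·x̄ = 2.02 − 0.091803·6.2 = 1.450820
Set a + b·x = 2.0: x = (2.0 − 1.450820) / 0.091803 = 5.982143

5.982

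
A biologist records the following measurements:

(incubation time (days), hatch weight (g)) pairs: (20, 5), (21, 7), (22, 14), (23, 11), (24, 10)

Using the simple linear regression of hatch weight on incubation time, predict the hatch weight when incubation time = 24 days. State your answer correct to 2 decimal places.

12.20

n = 5, Σx = 110, Σy = 47, Σxy = 1048, Σx² = 2430
Sxx = Σx² − (Σx)²/n = 2430 − 2420 = 10
Sxy = Σxy − (Σx)(Σy)/n = 1048 − 1034 = 14
b = Sxy/Sxx = 14/10 = 1.4
a = ȳ − b·x̄ = 9.4 − 1.4·22 = -21.4
ŷ(24) = a + b·24 = -21.4 + 1.4·24 = 12.2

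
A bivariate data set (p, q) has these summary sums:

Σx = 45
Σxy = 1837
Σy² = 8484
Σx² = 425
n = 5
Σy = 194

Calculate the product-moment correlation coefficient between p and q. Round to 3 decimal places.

Sxx = Σx² − (Σx)²/n = 425 − 405 = 20
Sxy = Σxy − (Σx)(Σy)/n = 1837 − 1746 = 91
Syy = Σy² − (Σy)²/n = 8484 − 7527.2 = 956.8
r = Sxy/√(Sxx·Syy) = 91/√(19136) = 91/138.332932 = 0.657833

0.658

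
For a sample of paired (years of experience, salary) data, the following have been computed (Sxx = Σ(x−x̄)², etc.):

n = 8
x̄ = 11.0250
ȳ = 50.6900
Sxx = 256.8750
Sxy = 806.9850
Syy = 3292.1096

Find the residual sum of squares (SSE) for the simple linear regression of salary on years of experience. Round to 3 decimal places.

b = Sxy/Sxx = 806.985/256.875 = 3.141547
SSE = Syy − b·Sxy = 3292.1096 − 3.141547·806.985 = 756.927935

756.928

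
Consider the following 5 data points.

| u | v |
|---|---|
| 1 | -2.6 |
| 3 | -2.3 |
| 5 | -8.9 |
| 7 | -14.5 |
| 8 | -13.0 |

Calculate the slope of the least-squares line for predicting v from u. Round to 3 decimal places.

-1.868

n = 5, Σx = 24, Σy = -41.3, Σxy = -259.5, Σx² = 148
Sxx = Σx² − (Σx)²/n = 148 − 115.2 = 32.8
Sxy = Σxy − (Σx)(Σy)/n = -259.5 − (-198.24) = -61.26
b = Sxy/Sxx = -61.26/32.8 = -1.867683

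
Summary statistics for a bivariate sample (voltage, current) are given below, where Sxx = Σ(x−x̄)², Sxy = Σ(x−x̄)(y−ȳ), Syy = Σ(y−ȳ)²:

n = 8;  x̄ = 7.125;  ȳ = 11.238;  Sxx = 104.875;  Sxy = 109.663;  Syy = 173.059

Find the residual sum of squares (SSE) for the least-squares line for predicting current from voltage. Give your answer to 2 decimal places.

58.39

b = Sxy/Sxx = 109.663/104.875 = 1.045654
SSE = Syy − b·Sxy = 173.059 − 1.045654·109.663 = 58.389407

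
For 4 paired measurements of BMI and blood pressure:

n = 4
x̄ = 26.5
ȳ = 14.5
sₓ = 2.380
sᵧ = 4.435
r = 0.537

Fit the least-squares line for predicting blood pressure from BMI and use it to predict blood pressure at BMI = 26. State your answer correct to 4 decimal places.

13.9997

b = r · sᵧ/sₓ = 0.537 · 4.435/2.38 = 1.000670
a = ȳ − b·x̄ = 14.5 − 1.000670·26.5 = -12.017759
ŷ(26) = a + b·26 = -12.017759 + 1.000670·26 = 13.999665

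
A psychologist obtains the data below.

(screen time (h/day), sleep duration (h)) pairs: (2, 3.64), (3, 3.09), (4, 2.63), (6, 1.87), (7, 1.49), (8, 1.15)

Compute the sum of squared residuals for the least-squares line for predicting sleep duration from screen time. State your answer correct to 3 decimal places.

n = 6, Σx = 30, Σy = 13.87, Σxy = 57.92, Σx² = 178, Σy² = 36.7541
Sxx = Σx² − (Σx)²/n = 178 − 150 = 28
Sxy = Σxy − (Σx)(Σy)/n = 57.92 − 69.35 = -11.43
Syy = Σy² − (Σy)²/n = 36.7541 − 32.062817 = 4.691283
b = Sxy/Sxx = -11.43/28 = -0.408214
SSE = Syy − b·Sxy = 4.691283 − (-0.408214)·(-11.43) = 0.025394

0.025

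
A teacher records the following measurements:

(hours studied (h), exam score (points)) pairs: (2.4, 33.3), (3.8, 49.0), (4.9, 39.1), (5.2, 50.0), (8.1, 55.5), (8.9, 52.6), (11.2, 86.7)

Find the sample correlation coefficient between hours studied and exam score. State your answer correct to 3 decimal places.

0.871

n = 7, Σx = 44.5, Σy = 366.2, Σxy = 2606.44, Σx² = 341.51, Σy² = 20902.6
Sxx = Σx² − (Σx)²/n = 341.51 − 282.892857 = 58.617143
Sxy = Σxy − (Σx)(Σy)/n = 2606.44 − 2327.985714 = 278.454286
Syy = Σy² − (Σy)²/n = 20902.6 − 19157.491429 = 1745.108571
r = Sxy/√(Sxx·Syy) = 278.454286/√(102293.278433) = 278.454286/319.833204 = 0.870623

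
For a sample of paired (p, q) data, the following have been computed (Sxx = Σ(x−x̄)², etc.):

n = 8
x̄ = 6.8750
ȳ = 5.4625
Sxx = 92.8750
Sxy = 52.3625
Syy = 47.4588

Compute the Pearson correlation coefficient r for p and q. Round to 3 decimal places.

0.789

r = Sxy/√(Sxx·Syy) = 52.3625/√(4407.73605) = 52.3625/66.390783 = 0.788701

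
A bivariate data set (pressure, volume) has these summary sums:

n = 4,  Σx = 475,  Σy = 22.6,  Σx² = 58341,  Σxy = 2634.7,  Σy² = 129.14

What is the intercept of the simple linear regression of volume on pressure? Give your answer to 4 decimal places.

Sxx = Σx² − (Σx)²/n = 58341 − 56406.25 = 1934.75
Sxy = Σxy − (Σx)(Σy)/n = 2634.7 − 2683.75 = -49.05
b = Sxy/Sxx = -49.05/1934.75 = -0.025352
a = ȳ − b·x̄ = 5.65 − (-0.025352)·118.75 = 8.660563

8.6606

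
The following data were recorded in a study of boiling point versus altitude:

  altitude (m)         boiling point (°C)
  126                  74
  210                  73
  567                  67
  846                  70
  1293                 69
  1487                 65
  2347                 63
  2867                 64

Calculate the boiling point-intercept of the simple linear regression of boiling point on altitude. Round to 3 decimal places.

72.514

n = 8, Σx = 9743, Σy = 545, Σxy = 639084, Σx² = 18708297
Sxx = Σx² − (Σx)²/n = 18708297 − 11865756.125 = 6842540.875
Sxy = Σxy − (Σx)(Σy)/n = 639084 − 663741.875 = -24657.875
b = Sxy/Sxx = -24657.875/6842540.875 = -0.003604
a = ȳ − b·x̄ = 68.125 − (-0.003604)·1217.875 = 72.513751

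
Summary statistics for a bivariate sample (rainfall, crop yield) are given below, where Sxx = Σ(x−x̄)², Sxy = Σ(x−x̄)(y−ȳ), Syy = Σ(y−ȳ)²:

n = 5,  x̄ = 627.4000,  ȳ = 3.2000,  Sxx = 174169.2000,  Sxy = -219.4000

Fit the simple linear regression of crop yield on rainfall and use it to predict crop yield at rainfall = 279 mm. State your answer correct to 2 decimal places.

3.64

b = Sxy/Sxx = -219.4/174169.2 = -0.001260
a = ȳ − b·x̄ = 3.2 − (-0.001260)·627.4 = 3.990332
ŷ(279) = a + b·279 = 3.990332 + (-0.001260)·279 = 3.638878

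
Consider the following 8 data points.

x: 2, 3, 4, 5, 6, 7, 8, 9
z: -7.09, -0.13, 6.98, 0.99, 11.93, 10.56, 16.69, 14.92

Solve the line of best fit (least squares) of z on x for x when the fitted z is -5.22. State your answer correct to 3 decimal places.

1.596

n = 8, Σx = 44, Σy = 54.85, Σxy = 431.6, Σx² = 284
Sxx = Σx² − (Σx)²/n = 284 − 242 = 42
Sxy = Σxy − (Σx)(Σy)/n = 431.6 − 301.675 = 129.925
b = Sxy/Sxx = 129.925/42 = 3.093452
a = ȳ − b·x̄ = 6.85625 − 3.093452·5.5 = -10.157738
Set a + b·x = -5.22: x = (-5.22 − (-10.157738)) / 3.093452 = 1.596190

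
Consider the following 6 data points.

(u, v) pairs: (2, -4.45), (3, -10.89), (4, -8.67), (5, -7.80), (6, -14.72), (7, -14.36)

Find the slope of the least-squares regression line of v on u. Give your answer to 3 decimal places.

n = 6, Σx = 27, Σy = -60.89, Σxy = -304.09, Σx² = 139
Sxx = Σx² − (Σx)²/n = 139 − 121.5 = 17.5
Sxy = Σxy − (Σx)(Σy)/n = -304.09 − (-274.005) = -30.085
b = Sxy/Sxx = -30.085/17.5 = -1.719143

-1.719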